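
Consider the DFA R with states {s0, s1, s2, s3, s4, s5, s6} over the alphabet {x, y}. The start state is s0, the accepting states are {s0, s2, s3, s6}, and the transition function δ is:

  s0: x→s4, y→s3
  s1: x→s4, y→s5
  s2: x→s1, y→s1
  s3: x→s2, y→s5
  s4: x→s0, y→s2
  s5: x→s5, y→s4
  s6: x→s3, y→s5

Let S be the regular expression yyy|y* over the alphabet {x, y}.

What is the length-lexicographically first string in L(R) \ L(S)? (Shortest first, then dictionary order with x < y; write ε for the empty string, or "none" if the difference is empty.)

xx

The string xx is accepted by R but not by S.
No shorter string lies in the difference, and xx is the lexicographically first length-2 string in L(R) \ L(S).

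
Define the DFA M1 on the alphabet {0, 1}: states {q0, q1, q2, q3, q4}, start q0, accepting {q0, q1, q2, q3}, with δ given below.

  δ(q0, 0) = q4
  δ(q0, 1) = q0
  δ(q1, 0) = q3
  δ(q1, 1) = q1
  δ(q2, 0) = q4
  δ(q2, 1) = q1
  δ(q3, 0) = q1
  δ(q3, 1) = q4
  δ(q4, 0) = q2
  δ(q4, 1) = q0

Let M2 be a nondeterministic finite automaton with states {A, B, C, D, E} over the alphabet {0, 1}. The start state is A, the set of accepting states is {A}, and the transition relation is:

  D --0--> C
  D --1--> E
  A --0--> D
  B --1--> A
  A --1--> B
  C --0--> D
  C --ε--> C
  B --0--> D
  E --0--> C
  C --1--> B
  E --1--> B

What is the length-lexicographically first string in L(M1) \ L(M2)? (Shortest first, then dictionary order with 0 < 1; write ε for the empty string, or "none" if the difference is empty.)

1

The string 1 is accepted by M1 but not by M2.
No shorter string lies in the difference, and 1 is the lexicographically first length-1 string in L(M1) \ L(M2).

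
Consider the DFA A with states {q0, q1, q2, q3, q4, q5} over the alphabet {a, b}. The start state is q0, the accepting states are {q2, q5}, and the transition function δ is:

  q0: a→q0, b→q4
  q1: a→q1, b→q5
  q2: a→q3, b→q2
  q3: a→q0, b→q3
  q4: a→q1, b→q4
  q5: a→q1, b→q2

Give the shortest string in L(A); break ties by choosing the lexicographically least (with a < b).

A breadth-first search from q0 reaches an accepting state first via the path q0 → q4 → q1 → q5 on input bab.
No string of length < 3 is accepted (BFS exhausts all shorter strings without reaching an accepting state), and bab is the lexicographically least accepting string of length 3.

bab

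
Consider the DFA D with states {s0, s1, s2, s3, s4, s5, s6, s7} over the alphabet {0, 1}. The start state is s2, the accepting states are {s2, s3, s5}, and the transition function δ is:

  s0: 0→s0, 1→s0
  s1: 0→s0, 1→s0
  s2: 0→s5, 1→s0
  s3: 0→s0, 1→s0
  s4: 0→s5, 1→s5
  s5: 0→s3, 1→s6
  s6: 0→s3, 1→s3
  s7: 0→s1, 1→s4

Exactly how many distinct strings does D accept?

5

The useful subgraph on states {s2, s3, s5, s6} is acyclic, so L(D) is finite; the longest accepting path visits 4 useful states, giving maximum string length 3.
Counting accepting paths from s2 by length: 1 of length 0, 1 of length 1, 1 of length 2, 2 of length 3. Total 5.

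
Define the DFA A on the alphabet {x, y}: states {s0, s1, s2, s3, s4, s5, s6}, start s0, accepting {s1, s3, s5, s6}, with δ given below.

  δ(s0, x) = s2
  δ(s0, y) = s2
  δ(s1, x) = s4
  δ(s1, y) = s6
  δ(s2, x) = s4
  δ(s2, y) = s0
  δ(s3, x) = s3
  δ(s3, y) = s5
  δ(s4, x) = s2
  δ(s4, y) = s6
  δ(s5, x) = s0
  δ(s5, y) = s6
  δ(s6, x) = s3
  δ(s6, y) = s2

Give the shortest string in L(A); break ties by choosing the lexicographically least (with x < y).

A breadth-first search from s0 reaches an accepting state first via the path s0 → s2 → s4 → s6 on input xxy.
No string of length < 3 is accepted (BFS exhausts all shorter strings without reaching an accepting state), and xxy is the lexicographically least accepting string of length 3.

xxy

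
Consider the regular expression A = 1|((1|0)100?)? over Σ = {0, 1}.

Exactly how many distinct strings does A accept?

6

The expression has no Kleene star, so L(A) is finite. Expanding the alternatives gives {ε, 1, 010, 110, 0100, 1100}.
That is 1 of length 0, 1 of length 1, 2 of length 3, 2 of length 4: 6 strings in all.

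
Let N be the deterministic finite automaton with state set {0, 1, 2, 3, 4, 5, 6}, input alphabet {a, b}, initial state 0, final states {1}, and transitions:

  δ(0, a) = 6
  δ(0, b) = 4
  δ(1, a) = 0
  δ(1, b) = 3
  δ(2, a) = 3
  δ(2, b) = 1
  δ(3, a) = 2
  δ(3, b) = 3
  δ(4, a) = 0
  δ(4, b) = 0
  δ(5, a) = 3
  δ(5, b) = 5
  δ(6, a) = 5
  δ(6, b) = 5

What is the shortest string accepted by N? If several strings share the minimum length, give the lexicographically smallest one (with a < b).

aaaab

A breadth-first search from 0 reaches an accepting state first via the path 0 → 6 → 5 → 3 → 2 → 1 on input aaaab.
No string of length < 5 is accepted (BFS exhausts all shorter strings without reaching an accepting state), and aaaab is the lexicographically least accepting string of length 5.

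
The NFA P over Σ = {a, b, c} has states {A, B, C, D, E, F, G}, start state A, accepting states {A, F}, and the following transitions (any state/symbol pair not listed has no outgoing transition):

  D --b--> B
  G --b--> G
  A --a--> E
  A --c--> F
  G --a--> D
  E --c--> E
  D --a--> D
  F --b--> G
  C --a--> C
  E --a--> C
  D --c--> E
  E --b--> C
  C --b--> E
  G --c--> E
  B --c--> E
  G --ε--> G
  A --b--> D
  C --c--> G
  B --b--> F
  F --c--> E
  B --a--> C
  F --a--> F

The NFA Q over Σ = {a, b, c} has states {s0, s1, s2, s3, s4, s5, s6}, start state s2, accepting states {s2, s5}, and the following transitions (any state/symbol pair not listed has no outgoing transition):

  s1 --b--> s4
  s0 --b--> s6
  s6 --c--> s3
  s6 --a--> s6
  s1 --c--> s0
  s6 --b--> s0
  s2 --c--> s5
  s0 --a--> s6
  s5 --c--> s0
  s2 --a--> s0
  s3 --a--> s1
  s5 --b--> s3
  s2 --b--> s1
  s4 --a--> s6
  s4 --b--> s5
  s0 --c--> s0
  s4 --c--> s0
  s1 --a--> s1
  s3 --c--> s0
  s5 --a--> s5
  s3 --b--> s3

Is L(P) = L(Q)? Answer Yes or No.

Yes

Exploring the product automaton P × Q from the start pair (A, s2), following both machines on each input symbol, reaches 7 state pairs: (A, s2), (E, s0), (D, s1), (F, s5), (C, s6), (B, s4), (G, s3).
P accepts in {A, F} and Q accepts in {s2, s5}. In every reachable pair the two components are either both accepting — (A, s2), (F, s5) — or both non-accepting, so no string is accepted by exactly one of the machines: L(P) \ L(Q) and L(Q) \ L(P) are both empty.
Hence every string is accepted by P iff it is accepted by Q, and the two languages coincide.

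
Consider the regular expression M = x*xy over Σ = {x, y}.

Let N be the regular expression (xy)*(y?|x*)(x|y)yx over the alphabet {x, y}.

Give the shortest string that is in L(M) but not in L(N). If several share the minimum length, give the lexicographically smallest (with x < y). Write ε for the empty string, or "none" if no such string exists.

xy

The string xy is accepted by M but not by N.
No shorter string lies in the difference, and xy is the lexicographically first length-2 string in L(M) \ L(N).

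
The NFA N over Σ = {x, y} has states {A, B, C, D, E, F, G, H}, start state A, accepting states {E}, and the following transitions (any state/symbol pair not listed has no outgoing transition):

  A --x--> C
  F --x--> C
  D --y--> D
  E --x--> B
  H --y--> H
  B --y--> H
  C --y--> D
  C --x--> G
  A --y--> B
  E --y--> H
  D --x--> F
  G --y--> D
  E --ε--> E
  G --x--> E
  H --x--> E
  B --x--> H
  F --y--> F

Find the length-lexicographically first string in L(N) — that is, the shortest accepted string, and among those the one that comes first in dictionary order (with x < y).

xxx

A breadth-first search from A reaches an accepting state first via the path A → C → G → E on input xxx.
No string of length < 3 is accepted (BFS exhausts all shorter strings without reaching an accepting state), and xxx is the lexicographically least accepting string of length 3.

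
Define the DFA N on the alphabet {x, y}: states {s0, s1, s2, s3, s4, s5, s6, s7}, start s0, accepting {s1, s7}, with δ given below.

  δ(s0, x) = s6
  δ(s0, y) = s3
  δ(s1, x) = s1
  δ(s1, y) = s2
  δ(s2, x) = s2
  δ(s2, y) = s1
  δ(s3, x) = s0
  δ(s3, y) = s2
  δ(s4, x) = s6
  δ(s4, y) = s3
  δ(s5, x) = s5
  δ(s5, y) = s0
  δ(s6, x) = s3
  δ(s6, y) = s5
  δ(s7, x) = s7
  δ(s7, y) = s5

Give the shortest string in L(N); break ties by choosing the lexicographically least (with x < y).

yyy

A breadth-first search from s0 reaches an accepting state first via the path s0 → s3 → s2 → s1 on input yyy.
No string of length < 3 is accepted (BFS exhausts all shorter strings without reaching an accepting state), and yyy is the lexicographically least accepting string of length 3.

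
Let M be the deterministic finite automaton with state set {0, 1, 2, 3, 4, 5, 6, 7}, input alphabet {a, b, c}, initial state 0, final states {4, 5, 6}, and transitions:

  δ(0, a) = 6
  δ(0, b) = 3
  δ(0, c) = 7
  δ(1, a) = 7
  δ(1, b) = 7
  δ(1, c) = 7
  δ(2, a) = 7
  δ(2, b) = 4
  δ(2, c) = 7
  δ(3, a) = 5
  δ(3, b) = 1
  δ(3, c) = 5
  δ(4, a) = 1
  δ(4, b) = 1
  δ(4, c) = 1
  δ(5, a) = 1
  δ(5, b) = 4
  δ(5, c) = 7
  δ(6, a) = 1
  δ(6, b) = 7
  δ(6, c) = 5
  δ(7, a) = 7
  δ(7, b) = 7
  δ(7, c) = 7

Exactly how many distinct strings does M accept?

The useful subgraph on states {0, 3, 4, 5, 6} is acyclic, so L(M) is finite; the longest accepting path visits 4 useful states, giving maximum string length 3.
Counting accepting paths from 0 by length: 1 of length 1, 3 of length 2, 3 of length 3. Total 7.

7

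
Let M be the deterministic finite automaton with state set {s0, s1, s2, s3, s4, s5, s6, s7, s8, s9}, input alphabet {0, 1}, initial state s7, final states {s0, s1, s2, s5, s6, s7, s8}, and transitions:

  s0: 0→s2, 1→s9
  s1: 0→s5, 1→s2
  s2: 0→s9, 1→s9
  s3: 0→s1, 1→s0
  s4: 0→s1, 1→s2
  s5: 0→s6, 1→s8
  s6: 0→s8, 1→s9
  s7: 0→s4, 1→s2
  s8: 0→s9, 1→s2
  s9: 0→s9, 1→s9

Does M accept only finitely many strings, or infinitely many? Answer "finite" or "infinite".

The useful states (reachable from s7 and able to reach an accepting state) are {s1, s2, s4, s5, s6, s7, s8}.
Restricted to these states the transition graph has no cycle, so every accepting path has bounded length and L is finite.

finite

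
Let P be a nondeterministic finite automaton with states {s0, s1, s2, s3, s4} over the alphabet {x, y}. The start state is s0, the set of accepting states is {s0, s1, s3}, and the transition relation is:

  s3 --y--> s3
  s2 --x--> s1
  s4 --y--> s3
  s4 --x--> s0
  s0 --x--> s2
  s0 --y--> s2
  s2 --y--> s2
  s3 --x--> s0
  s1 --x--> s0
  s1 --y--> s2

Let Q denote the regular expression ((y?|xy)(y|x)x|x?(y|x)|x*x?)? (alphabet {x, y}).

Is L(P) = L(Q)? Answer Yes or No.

No

The string xyx is accepted by P but rejected by Q.
So L(P) ≠ L(Q).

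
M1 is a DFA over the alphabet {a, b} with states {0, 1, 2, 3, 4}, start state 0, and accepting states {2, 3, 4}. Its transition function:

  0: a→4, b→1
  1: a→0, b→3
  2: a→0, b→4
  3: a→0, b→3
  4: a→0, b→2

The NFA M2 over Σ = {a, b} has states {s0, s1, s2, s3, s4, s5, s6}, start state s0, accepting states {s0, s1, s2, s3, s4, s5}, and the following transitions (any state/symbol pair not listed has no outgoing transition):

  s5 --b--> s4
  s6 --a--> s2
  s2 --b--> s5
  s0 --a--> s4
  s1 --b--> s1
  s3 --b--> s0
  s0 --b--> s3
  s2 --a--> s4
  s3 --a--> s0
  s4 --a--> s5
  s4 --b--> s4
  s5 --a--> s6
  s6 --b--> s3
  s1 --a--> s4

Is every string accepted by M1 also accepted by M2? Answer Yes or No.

The string aaa is in L(M1) but not in L(M2).
So L(M1) ⊄ L(M2).

No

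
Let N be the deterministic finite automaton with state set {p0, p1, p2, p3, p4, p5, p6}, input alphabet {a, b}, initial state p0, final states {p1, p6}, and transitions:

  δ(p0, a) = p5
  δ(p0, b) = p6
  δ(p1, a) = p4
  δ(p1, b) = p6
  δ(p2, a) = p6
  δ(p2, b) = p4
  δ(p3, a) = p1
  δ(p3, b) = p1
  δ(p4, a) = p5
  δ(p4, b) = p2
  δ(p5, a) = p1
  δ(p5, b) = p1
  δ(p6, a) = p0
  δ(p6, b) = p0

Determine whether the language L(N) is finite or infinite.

infinite

State p4 is reachable from the start and can reach an accepting state, and it lies on the cycle p4 → p2 → p4.
Traversing that cycle any number of times yields accepted strings of unbounded length, so the language is infinite.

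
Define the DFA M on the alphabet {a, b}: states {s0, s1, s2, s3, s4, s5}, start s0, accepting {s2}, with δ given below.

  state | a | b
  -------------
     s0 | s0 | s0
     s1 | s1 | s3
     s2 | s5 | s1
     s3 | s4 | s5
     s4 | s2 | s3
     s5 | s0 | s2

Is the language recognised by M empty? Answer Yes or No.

Yes

The states reachable from the start state are {s0}.
None of the accepting states {s2} is reachable, so no string is accepted and L(M) = ∅.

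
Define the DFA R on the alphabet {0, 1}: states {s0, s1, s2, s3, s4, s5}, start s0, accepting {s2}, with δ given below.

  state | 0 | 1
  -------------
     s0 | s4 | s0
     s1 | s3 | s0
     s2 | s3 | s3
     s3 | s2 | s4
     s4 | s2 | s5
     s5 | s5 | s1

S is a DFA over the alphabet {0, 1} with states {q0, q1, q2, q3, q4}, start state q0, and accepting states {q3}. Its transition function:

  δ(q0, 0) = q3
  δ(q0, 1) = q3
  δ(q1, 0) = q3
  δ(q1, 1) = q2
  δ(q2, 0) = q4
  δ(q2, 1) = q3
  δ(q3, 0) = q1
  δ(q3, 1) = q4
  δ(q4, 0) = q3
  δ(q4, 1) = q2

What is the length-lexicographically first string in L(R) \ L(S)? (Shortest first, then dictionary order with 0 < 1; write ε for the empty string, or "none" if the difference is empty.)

00

The string 00 is accepted by R but not by S.
No shorter string lies in the difference, and 00 is the lexicographically first length-2 string in L(R) \ L(S).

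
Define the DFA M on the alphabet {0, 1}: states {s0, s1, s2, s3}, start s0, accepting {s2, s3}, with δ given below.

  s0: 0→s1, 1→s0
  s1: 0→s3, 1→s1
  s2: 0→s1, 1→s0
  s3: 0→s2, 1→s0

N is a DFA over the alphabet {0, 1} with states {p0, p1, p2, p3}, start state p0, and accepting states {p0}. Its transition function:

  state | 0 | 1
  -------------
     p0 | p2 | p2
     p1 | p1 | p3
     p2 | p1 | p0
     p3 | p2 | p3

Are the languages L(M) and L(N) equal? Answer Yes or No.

The string 00 is accepted by M but rejected by N.
So L(M) ≠ L(N).

No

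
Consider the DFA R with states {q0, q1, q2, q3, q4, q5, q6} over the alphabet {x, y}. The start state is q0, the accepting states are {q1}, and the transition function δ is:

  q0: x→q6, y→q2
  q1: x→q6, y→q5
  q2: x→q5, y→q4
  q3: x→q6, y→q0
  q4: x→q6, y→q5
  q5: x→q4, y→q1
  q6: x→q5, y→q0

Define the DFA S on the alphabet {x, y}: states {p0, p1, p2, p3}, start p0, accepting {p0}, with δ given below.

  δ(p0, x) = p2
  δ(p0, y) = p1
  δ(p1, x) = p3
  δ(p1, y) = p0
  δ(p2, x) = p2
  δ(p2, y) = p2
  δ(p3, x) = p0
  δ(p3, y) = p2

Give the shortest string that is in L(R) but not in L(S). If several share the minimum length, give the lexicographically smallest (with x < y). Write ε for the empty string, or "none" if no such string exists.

xxy

The string xxy is accepted by R but not by S.
No shorter string lies in the difference, and xxy is the lexicographically first length-3 string in L(R) \ L(S).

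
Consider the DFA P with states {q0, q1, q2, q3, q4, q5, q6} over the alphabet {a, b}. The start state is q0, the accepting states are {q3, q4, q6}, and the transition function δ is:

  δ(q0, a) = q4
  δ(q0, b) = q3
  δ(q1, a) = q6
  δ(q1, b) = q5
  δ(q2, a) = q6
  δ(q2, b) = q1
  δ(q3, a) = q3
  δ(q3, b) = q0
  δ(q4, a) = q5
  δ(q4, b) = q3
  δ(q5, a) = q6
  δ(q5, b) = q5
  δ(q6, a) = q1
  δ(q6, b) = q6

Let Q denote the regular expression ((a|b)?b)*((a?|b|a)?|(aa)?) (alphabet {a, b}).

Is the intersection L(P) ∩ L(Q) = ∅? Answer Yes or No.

No

The string a is accepted by both P and Q.
Hence L(P) ∩ L(Q) ≠ ∅.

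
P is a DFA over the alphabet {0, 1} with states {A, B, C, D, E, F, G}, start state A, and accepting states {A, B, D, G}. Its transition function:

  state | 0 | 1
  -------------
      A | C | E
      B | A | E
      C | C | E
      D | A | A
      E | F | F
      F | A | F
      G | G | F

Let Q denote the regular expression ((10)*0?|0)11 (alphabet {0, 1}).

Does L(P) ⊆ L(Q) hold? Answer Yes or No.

No

The empty string ε is in L(P) but not in L(Q).
So L(P) ⊄ L(Q).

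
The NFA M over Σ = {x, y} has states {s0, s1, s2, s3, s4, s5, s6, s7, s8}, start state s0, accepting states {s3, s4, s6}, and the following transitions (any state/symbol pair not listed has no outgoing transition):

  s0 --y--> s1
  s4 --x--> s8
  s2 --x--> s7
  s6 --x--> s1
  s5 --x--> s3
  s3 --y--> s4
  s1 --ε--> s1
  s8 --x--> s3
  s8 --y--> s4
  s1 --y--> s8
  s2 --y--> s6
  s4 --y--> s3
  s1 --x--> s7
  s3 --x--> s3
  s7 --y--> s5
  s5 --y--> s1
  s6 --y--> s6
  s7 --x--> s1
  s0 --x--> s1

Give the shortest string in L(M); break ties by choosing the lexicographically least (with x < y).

A breadth-first search from s0 reaches an accepting state first via the path s0 → s1 → s8 → s3 on input xyx.
No string of length < 3 is accepted (BFS exhausts all shorter strings without reaching an accepting state), and xyx is the lexicographically least accepting string of length 3.

xyx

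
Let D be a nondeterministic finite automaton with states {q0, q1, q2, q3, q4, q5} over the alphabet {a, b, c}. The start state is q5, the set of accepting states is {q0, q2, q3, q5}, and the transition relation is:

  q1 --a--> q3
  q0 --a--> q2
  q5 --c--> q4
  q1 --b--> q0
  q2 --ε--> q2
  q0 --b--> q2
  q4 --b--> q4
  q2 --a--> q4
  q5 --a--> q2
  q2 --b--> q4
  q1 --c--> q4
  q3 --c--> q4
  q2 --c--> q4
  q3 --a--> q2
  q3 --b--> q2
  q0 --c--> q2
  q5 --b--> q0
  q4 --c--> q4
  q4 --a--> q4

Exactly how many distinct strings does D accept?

6

The useful subgraph on states {q0, q2, q5} is acyclic, so L(D) is finite; the longest accepting path visits 3 useful states, giving maximum string length 2.
Counting accepting paths from q5 by length: 1 of length 0, 2 of length 1, 3 of length 2. Total 6.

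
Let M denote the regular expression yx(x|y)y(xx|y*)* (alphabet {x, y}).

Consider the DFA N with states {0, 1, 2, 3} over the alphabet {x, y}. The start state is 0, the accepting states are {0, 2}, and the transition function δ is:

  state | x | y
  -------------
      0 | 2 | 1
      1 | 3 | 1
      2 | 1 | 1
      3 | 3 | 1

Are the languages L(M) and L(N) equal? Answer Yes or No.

The string yxxy is accepted by M but rejected by N.
So L(M) ≠ L(N).

No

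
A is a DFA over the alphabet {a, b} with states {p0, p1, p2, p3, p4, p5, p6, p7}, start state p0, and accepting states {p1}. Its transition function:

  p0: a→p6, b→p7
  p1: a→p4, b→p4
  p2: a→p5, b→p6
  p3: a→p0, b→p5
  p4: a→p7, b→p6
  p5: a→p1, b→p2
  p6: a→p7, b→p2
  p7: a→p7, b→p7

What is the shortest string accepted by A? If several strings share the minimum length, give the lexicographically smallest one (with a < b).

A breadth-first search from p0 reaches an accepting state first via the path p0 → p6 → p2 → p5 → p1 on input abaa.
No string of length < 4 is accepted (BFS exhausts all shorter strings without reaching an accepting state), and abaa is the lexicographically least accepting string of length 4.

abaa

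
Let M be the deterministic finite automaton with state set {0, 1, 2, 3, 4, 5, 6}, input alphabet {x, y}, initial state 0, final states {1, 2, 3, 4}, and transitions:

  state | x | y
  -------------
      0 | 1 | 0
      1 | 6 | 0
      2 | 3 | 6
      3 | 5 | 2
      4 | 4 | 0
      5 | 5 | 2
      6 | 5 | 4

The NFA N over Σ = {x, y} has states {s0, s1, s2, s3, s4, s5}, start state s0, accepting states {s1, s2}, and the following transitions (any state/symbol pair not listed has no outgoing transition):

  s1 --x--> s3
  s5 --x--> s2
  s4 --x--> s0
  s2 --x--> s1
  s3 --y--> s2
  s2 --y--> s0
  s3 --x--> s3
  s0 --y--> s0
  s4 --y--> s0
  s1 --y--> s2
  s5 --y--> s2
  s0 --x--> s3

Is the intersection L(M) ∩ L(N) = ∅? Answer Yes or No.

The string xxy is accepted by both M and N.
Hence L(M) ∩ L(N) ≠ ∅.

No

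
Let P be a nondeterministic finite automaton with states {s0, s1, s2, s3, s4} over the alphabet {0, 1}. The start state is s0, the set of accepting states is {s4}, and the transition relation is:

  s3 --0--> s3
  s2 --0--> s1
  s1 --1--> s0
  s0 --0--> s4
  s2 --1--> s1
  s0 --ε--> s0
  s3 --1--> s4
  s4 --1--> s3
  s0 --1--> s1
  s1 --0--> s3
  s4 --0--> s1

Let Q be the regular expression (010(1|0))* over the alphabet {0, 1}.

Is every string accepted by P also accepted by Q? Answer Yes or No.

No

The string 0 is in L(P) but not in L(Q).
So L(P) ⊄ L(Q).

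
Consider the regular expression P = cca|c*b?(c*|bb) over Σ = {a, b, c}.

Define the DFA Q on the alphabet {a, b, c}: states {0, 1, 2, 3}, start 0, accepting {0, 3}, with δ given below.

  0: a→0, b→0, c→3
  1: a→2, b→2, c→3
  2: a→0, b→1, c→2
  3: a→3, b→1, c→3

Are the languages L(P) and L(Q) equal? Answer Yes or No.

No

The string cb is accepted by P but rejected by Q.
So L(P) ≠ L(Q).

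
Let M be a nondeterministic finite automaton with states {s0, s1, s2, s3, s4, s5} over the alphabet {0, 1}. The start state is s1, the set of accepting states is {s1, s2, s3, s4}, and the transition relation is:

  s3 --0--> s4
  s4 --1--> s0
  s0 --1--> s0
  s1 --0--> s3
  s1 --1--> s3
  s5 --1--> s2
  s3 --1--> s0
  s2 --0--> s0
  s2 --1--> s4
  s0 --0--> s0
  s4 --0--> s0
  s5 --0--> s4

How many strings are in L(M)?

The useful subgraph on states {s1, s3, s4} is acyclic, so L(M) is finite; the longest accepting path visits 3 useful states, giving maximum string length 2.
Counting accepting paths from s1 by length: 1 of length 0, 2 of length 1, 2 of length 2. Total 5.

5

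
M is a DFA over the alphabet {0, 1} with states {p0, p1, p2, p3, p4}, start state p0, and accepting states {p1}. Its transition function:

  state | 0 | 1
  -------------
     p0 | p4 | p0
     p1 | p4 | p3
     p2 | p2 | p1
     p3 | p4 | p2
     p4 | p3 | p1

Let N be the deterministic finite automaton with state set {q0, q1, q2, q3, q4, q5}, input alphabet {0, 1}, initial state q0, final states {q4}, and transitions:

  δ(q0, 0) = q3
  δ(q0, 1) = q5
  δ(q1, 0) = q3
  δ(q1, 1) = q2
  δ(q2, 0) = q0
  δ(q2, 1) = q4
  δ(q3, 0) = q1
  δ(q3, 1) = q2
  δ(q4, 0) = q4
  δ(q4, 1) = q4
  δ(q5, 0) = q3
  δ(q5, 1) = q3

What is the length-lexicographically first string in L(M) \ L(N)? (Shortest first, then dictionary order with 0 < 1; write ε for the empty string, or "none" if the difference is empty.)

01

The string 01 is accepted by M but not by N.
No shorter string lies in the difference, and 01 is the lexicographically first length-2 string in L(M) \ L(N).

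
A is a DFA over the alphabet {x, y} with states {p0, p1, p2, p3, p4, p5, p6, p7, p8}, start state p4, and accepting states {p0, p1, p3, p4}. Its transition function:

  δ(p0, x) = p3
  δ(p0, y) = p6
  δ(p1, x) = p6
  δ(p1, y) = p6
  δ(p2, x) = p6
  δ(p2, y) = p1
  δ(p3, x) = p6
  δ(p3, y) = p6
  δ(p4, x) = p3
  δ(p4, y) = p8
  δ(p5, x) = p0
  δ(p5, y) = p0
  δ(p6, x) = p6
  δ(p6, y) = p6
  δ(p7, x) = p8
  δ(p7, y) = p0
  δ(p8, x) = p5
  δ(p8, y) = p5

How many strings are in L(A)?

The useful subgraph on states {p0, p3, p4, p5, p8} is acyclic, so L(A) is finite; the longest accepting path visits 5 useful states, giving maximum string length 4.
Counting accepting paths from p4 by length: 1 of length 0, 1 of length 1, 4 of length 3, 4 of length 4. Total 10.

10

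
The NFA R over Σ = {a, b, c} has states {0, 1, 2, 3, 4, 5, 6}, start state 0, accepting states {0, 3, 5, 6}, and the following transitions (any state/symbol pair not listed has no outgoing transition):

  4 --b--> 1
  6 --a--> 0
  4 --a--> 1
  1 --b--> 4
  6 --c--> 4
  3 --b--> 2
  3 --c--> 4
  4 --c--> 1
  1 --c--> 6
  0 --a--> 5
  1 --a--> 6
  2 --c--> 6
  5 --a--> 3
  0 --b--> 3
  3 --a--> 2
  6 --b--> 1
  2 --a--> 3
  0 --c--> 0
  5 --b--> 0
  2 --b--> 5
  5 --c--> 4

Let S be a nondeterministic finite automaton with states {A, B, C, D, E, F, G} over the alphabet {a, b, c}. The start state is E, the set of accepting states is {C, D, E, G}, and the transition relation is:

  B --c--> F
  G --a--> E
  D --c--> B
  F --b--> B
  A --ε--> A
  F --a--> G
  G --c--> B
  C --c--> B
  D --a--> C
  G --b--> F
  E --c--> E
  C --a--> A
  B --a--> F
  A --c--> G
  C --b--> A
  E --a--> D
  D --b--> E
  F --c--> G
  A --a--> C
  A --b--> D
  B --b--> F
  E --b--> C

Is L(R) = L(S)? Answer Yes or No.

Yes

Exploring the product automaton R × S from the start pair (0, E), following both machines on each input symbol, reaches 7 state pairs: (0, E), (5, D), (3, C), (4, B), (2, A), (1, F), (6, G).
R accepts in {0, 3, 5, 6} and S accepts in {C, D, E, G}. In every reachable pair the two components are either both accepting — (0, E), (5, D), (3, C), (6, G) — or both non-accepting, so no string is accepted by exactly one of the machines: L(R) \ L(S) and L(S) \ L(R) are both empty.
Hence every string is accepted by R iff it is accepted by S, and the two languages coincide.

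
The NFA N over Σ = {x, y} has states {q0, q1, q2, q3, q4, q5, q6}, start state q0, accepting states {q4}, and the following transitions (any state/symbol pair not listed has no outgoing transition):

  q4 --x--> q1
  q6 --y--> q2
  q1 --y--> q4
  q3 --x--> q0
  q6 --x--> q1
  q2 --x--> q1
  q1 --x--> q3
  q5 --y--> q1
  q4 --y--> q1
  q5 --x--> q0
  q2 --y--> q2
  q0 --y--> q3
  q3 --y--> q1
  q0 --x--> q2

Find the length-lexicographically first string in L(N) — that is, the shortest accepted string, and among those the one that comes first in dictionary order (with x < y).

xxy

A breadth-first search from q0 reaches an accepting state first via the path q0 → q2 → q1 → q4 on input xxy.
No string of length < 3 is accepted (BFS exhausts all shorter strings without reaching an accepting state), and xxy is the lexicographically least accepting string of length 3.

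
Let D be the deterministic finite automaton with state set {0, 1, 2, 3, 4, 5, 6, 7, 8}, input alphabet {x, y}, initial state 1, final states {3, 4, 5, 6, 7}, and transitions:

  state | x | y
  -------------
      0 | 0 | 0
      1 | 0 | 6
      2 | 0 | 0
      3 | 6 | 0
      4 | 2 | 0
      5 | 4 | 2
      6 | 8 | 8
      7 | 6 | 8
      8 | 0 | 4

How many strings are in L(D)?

The useful subgraph on states {1, 4, 6, 8} is acyclic, so L(D) is finite; the longest accepting path visits 4 useful states, giving maximum string length 3.
Counting accepting paths from 1 by length: 1 of length 1, 2 of length 3. Total 3.

3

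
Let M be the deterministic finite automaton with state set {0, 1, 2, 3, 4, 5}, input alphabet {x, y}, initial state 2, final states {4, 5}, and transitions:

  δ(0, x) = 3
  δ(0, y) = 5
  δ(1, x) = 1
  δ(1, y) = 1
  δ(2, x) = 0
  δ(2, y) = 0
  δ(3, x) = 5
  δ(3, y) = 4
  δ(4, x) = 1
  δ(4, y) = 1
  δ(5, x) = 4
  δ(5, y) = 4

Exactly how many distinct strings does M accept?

14

The useful subgraph on states {0, 2, 3, 4, 5} is acyclic, so L(M) is finite; the longest accepting path visits 5 useful states, giving maximum string length 4.
Counting accepting paths from 2 by length: 2 of length 2, 8 of length 3, 4 of length 4. Total 14.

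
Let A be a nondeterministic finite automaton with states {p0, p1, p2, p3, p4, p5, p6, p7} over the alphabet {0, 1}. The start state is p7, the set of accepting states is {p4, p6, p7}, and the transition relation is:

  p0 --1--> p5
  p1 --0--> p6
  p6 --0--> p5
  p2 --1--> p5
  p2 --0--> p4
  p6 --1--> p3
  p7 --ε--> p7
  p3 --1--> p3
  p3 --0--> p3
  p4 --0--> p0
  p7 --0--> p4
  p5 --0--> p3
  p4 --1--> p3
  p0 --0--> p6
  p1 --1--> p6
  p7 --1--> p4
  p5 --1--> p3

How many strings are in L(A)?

5

The useful subgraph on states {p0, p4, p6, p7} is acyclic, so L(A) is finite; the longest accepting path visits 4 useful states, giving maximum string length 3.
Counting accepting paths from p7 by length: 1 of length 0, 2 of length 1, 2 of length 3. Total 5.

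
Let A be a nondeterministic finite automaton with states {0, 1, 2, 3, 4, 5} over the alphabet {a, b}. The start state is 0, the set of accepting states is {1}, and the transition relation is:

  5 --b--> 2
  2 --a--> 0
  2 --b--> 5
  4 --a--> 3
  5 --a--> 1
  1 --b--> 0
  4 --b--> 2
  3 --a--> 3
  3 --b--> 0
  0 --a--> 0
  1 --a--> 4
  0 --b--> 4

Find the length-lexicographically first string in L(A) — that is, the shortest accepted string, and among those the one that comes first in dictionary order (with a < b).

A breadth-first search from 0 reaches an accepting state first via the path 0 → 4 → 2 → 5 → 1 on input bbba.
No string of length < 4 is accepted (BFS exhausts all shorter strings without reaching an accepting state), and bbba is the lexicographically least accepting string of length 4.

bbba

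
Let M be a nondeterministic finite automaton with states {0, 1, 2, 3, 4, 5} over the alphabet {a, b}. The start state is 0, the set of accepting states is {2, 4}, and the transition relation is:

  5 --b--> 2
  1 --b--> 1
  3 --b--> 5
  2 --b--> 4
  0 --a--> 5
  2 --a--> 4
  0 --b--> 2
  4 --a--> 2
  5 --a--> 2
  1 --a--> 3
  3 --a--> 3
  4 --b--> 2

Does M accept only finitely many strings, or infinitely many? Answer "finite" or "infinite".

infinite

State 2 is reachable from the start and can reach an accepting state, and it lies on the cycle 2 → 4 → 2.
Traversing that cycle any number of times yields accepted strings of unbounded length, so the language is infinite.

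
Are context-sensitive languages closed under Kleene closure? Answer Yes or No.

An LBA guesses a factorisation of the input into blocks (marking block boundaries on a second track) and verifies each block with the LBA for L; this uses no space beyond the input, so L* is context-sensitive.
So the context-sensitive languages are closed under Kleene star.

Yes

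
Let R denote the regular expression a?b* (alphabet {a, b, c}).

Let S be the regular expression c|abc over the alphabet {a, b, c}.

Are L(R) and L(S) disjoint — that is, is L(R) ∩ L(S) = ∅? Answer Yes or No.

Converting the expression R to a DFA (subset construction, then merging equivalent states) gives the minimal DFA with states {r0, r1, r2}, start state r0, accepting states {r0, r1} and transitions r0: a→r1, b→r1, c→r2; r1: a→r2, b→r1, c→r2; r2: a→r2, b→r2, c→r2.
Converting the expression S to a DFA (subset construction, then merging equivalent states) gives the minimal DFA with states {s0, s1, s2, s3, s4}, start state s0, accepting states {s3} and transitions s0: a→s1, b→s2, c→s3; s1: a→s2, b→s4, c→s2; s2: a→s2, b→s2, c→s2; s3: a→s2, b→s2, c→s2; s4: a→s2, b→s2, c→s3.
Exploring the product automaton R × S from the start pair (r0, s0), following both machines on each input symbol, reaches 6 state pairs: (r0, s0), (r1, s1), (r1, s2), (r2, s3), (r2, s2), (r1, s4).
R accepts in {r0, r1} and S accepts in {s3}; no reachable pair has both components accepting, so no string drives both machines to acceptance simultaneously and L(R) ∩ L(S) = ∅.
So no string is accepted by both, and the intersection is empty.

Yes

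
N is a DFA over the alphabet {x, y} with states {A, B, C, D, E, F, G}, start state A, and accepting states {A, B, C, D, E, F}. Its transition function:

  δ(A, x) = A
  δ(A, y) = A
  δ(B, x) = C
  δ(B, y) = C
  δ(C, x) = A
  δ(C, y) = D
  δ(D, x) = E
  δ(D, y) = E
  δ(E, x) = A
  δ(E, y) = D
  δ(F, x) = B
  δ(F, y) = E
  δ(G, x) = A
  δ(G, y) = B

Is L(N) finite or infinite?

State A is reachable from the start and can reach an accepting state, and it lies on the cycle A → A.
Traversing that cycle any number of times yields accepted strings of unbounded length, so the language is infinite.

infinite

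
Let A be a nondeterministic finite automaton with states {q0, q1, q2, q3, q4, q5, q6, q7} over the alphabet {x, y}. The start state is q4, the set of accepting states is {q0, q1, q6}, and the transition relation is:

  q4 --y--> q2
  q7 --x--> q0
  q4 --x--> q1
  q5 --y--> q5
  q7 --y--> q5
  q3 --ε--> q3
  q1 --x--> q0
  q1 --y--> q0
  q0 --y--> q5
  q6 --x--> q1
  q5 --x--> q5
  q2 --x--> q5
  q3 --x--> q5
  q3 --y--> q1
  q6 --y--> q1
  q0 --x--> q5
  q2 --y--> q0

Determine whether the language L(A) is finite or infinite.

finite

The useful states (reachable from q4 and able to reach an accepting state) are {q0, q1, q2, q4}.
Restricted to these states the transition graph has no cycle, so every accepting path has bounded length and L is finite.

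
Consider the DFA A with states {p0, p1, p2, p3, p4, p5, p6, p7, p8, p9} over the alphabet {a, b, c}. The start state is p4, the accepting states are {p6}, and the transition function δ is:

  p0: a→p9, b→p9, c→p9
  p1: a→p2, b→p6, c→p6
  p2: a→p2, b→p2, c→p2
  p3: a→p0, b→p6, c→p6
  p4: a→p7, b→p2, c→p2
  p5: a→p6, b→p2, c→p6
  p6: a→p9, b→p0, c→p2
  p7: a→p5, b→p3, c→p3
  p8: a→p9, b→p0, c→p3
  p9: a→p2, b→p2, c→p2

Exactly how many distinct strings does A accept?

The useful subgraph on states {p3, p4, p5, p6, p7} is acyclic, so L(A) is finite; the longest accepting path visits 4 useful states, giving maximum string length 3.
Counting accepting paths from p4 by length: 6 of length 3. Total 6.

6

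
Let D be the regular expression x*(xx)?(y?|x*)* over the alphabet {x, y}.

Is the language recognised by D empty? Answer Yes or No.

No

The empty string ε matches the expression, so it belongs to L(D).
Since L(D) contains at least one string, it is not empty.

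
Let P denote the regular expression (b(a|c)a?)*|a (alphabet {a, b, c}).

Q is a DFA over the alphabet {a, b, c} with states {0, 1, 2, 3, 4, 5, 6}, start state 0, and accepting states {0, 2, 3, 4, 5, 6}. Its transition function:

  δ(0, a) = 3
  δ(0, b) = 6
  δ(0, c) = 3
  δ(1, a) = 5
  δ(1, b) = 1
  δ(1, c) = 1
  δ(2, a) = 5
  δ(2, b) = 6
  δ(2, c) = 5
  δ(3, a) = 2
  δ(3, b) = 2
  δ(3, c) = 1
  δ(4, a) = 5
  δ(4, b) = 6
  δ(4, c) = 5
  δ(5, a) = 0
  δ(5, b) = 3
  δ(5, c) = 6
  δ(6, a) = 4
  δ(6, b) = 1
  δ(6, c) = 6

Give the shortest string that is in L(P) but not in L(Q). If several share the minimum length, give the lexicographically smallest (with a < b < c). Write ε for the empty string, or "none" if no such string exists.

bcbc

The string bcbc is accepted by P but not by Q.
No shorter string lies in the difference, and bcbc is the lexicographically first length-4 string in L(P) \ L(Q).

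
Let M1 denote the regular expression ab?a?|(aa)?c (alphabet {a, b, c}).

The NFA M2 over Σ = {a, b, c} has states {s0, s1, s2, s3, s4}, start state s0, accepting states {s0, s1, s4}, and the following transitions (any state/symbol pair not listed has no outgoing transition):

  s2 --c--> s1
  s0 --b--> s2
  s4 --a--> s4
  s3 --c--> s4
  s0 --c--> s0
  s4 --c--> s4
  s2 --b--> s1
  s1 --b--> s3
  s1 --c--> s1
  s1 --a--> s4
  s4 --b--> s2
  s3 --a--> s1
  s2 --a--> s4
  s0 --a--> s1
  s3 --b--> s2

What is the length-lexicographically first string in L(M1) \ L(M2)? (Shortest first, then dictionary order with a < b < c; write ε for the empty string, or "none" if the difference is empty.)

The string ab is accepted by M1 but not by M2.
No shorter string lies in the difference, and ab is the lexicographically first length-2 string in L(M1) \ L(M2).

ab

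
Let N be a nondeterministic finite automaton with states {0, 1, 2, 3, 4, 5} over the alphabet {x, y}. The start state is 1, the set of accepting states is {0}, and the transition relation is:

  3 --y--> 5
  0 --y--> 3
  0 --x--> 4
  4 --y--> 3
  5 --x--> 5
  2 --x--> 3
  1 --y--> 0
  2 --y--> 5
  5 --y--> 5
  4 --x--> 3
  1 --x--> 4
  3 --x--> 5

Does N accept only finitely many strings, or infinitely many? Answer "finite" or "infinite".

The useful states (reachable from 1 and able to reach an accepting state) are {0, 1}.
Restricted to these states the transition graph has no cycle, so every accepting path has bounded length and L is finite.

finite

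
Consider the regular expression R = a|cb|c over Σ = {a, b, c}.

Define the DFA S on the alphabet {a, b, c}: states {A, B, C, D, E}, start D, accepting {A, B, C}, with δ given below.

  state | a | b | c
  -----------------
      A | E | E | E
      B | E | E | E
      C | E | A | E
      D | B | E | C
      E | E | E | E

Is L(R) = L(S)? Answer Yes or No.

Yes

Converting the expression R to a DFA (subset construction, then merging equivalent states) gives the minimal DFA with states {r0, r1, r2, r3}, start state r0, accepting states {r1, r3} and transitions r0: a→r1, b→r2, c→r3; r1: a→r2, b→r2, c→r2; r2: a→r2, b→r2, c→r2; r3: a→r2, b→r1, c→r2.
Exploring the product automaton R × S from the start pair (r0, D), following both machines on each input symbol, reaches 5 state pairs: (r0, D), (r1, B), (r2, E), (r3, C), (r1, A).
R accepts in {r1, r3} and S accepts in {A, B, C}. In every reachable pair the two components are either both accepting — (r1, B), (r3, C), (r1, A) — or both non-accepting, so no string is accepted by exactly one of the machines: L(R) \ L(S) and L(S) \ L(R) are both empty.
Hence every string is accepted by R iff it is accepted by S, and the two languages coincide.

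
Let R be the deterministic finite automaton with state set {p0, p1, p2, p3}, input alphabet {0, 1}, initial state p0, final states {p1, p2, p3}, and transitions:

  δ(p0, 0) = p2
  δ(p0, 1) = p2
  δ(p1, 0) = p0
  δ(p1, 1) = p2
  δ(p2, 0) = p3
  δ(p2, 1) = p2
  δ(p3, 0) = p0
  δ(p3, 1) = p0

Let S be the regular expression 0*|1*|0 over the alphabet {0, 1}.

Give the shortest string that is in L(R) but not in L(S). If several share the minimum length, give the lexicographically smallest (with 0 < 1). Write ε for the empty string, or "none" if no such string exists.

01

The string 01 is accepted by R but not by S.
No shorter string lies in the difference, and 01 is the lexicographically first length-2 string in L(R) \ L(S).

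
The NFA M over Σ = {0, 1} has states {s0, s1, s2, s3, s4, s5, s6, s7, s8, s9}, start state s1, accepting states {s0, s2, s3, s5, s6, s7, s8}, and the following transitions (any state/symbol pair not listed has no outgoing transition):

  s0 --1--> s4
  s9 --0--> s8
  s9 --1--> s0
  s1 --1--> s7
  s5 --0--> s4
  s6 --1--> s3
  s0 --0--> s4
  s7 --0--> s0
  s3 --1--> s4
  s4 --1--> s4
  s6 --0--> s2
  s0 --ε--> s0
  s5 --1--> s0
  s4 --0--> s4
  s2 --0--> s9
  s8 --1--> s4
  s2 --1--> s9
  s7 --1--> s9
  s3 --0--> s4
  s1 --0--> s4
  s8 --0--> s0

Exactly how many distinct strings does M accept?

The useful subgraph on states {s0, s1, s7, s8, s9} is acyclic, so L(M) is finite; the longest accepting path visits 5 useful states, giving maximum string length 4.
Counting accepting paths from s1 by length: 1 of length 1, 1 of length 2, 2 of length 3, 1 of length 4. Total 5.

5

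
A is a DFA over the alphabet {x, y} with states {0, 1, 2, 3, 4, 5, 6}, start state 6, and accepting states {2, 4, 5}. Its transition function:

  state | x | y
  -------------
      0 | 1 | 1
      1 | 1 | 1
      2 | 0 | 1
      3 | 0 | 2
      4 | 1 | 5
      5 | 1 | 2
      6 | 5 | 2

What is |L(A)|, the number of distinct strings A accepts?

The useful subgraph on states {2, 5, 6} is acyclic, so L(A) is finite; the longest accepting path visits 3 useful states, giving maximum string length 2.
Counting accepting paths from 6 by length: 2 of length 1, 1 of length 2. Total 3.

3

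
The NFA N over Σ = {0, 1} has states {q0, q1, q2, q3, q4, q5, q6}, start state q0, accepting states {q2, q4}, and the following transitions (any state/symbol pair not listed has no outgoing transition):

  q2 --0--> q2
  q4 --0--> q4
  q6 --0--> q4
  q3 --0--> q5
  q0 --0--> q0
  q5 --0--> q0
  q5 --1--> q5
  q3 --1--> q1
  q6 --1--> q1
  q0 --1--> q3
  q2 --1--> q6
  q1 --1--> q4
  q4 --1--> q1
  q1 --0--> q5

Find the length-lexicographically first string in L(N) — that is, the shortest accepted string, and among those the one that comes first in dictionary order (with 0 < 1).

111

A breadth-first search from q0 reaches an accepting state first via the path q0 → q3 → q1 → q4 on input 111.
No string of length < 3 is accepted (BFS exhausts all shorter strings without reaching an accepting state), and 111 is the lexicographically least accepting string of length 3.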